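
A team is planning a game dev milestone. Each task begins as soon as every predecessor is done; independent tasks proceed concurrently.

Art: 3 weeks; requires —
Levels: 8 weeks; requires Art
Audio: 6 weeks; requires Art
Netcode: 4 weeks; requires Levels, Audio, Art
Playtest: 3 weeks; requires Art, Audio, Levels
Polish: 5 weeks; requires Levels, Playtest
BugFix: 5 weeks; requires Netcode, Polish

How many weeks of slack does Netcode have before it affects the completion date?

Critical path: Art→Levels→Playtest→Polish→BugFix = 3+8+3+5+5 = 24, so the finish is 24 weeks.
Netcode finishes as early as 15 and must finish by 19.
Slack of Netcode = 15 − 11 = 4 weeks.

4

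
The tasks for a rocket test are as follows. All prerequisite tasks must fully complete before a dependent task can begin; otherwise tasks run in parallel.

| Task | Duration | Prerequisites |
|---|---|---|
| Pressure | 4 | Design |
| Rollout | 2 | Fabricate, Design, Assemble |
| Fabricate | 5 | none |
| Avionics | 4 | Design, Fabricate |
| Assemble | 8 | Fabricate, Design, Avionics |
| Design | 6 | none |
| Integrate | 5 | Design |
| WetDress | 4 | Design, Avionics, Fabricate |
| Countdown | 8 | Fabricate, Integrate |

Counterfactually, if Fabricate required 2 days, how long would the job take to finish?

Critical path before the change: Design→Avionics→Assemble→Rollout = 6+4+8+2 = 20 giving 20 days.
Fabricate is off the critical path — its longest chain is 19 days, giving 1 of slack.
No other chain overtakes it, so the finish is 20 days.

20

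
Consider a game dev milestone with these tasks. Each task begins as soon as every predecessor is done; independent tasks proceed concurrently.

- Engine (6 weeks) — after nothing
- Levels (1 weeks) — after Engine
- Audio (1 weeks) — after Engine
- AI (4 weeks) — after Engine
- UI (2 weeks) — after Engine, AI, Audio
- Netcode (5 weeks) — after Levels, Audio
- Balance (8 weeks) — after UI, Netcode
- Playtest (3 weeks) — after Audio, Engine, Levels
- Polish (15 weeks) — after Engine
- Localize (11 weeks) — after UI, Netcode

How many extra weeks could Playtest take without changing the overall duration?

The longest chain is Engine→Levels→Netcode→Localize = 6+1+5+11 = 23; overall finish 23 weeks.
Playtest finishes as early as 10 and must finish by 23.
Float = 23 − 10 = 13.

13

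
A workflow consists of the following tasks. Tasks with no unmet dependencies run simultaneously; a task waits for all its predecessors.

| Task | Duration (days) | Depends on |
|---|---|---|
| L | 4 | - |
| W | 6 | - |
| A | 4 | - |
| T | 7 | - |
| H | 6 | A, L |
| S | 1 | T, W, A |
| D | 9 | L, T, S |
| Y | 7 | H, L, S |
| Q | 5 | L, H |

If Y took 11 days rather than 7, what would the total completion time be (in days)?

Baseline: L→H→Y = 4+6+7 = 17 → 17 days.
Y lies on that path, so at 11 days the path becomes 21 days.
That remains the longest chain; total 21 days.

21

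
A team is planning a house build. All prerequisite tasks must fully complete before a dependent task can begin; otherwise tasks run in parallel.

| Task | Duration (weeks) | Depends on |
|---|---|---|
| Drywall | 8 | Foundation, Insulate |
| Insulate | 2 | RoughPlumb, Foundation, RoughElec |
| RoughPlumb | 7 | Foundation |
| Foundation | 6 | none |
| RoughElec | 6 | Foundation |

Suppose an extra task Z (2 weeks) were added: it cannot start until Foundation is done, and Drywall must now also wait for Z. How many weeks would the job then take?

Originally the job takes 23 weeks.
With Z inserted, Drywall now waits for max(Foundation, Insulate, Z).
New critical path: Foundation→RoughPlumb→Insulate→Drywall = 6+7+2+8 = 23 ⇒ 23 weeks.

23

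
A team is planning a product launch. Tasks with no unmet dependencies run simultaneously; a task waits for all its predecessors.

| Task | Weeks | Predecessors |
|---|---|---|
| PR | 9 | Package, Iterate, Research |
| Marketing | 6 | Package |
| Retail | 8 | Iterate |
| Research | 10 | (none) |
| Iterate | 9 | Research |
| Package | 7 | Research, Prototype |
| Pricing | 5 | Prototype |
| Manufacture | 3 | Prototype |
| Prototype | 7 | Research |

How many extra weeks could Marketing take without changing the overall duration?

Critical path: Research→Prototype→Package→PR = 10+7+7+9 = 33, so the finish is 33 weeks.
Longest path through Marketing: 30 weeks (earliest finish 30, latest finish 33).
Float = 33 − 30 = 3.

3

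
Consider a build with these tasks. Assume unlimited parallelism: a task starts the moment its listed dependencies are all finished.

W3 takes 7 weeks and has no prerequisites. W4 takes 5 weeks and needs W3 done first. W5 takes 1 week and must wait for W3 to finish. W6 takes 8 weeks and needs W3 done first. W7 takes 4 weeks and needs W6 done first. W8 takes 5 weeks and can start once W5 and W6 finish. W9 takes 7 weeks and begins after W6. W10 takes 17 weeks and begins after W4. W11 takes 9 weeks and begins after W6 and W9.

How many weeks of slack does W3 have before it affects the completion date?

W3→W6→W9→W11 = 7+8+7+9 = 31 sets the makespan at 31 weeks.
W3 finishes as early as 7 and must finish by 7.
Float = 31 − 31 = 0.

0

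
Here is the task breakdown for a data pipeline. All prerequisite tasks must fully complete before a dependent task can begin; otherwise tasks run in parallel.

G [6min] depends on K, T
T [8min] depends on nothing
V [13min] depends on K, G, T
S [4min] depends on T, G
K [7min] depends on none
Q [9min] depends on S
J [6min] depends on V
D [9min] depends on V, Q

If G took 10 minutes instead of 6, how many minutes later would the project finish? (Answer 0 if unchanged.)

Baseline: T→G→S→Q→D = 8+6+4+9+9 = 36 → 36 minutes.
Since G is critical, the +4 change carries straight to that chain (now 40 minutes).
No other chain overtakes it, so the finish is 40 minutes.
Change in finish: 40 − 36 = +4 minutes.

4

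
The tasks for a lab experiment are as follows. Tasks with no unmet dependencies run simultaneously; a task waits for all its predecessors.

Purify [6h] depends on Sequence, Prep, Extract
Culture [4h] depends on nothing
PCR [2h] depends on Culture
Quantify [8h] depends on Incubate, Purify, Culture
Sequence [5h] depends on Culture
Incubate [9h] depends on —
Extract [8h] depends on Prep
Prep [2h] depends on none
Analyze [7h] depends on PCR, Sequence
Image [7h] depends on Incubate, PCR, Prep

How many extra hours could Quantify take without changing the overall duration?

0

Prep→Extract→Purify→Quantify = 2+8+6+8 = 24 sets the makespan at 24 hours.
The longest chain containing Quantify totals 24 hours.
So Quantify can slip 24 − 24 = 0 hours.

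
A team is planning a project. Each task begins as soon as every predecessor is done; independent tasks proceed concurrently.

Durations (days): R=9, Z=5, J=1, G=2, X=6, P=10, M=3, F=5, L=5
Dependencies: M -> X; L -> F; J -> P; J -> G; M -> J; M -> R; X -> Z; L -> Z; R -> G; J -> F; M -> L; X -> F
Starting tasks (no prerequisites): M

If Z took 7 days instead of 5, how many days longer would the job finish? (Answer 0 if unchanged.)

The binding path is M→X→Z = 3+6+5 = 14; finish at 14 days.
Z is on the critical path; changing it to 7 makes that path 16 days.
The critical path is still M→X→Z; finish is now 16 days.
Change in finish: 16 − 14 = +2 days.

2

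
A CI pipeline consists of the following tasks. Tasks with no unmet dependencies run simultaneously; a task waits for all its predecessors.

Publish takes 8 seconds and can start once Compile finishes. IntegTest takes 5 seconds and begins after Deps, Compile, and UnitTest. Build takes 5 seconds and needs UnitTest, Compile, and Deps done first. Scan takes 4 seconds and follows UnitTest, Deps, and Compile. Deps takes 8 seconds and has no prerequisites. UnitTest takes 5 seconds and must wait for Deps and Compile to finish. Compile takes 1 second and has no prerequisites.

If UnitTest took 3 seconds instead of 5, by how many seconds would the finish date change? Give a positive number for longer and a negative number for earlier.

-2

Critical path before the change: Deps→UnitTest→IntegTest = 8+5+5 = 18 giving 18 seconds.
UnitTest lies on that path, so at 3 seconds the path becomes 16 seconds.
That remains the longest chain; total 16 seconds.
Change in finish: 16 − 18 = -2 seconds.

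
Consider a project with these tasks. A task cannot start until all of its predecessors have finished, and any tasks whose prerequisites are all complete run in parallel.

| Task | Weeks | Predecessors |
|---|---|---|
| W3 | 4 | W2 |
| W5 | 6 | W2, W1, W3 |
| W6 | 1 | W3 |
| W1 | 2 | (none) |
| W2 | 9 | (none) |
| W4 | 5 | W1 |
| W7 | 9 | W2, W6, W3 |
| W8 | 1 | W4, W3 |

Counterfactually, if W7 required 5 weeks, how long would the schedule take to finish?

Critical path before the change: W2→W3→W6→W7 = 9+4+1+9 = 23 giving 23 weeks.
Since W7 is critical, the -4 change carries straight to that chain (now 19 weeks).
Now W2→W3→W5 = 9+4+6 = 19 is longest, so the finish becomes 19 weeks.

19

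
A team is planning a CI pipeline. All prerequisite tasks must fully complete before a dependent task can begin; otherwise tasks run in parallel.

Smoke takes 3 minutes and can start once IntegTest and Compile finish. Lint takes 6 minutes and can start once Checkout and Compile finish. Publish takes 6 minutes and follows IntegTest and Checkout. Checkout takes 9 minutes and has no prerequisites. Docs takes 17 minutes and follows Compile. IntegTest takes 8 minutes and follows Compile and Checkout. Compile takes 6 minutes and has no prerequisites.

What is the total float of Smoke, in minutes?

Checkout→IntegTest→Publish = 9+8+6 = 23 sets the makespan at 23 minutes.
Longest path through Smoke: 20 minutes (earliest finish 20, latest finish 23).
So Smoke can slip 23 − 20 = 3 minutes.

3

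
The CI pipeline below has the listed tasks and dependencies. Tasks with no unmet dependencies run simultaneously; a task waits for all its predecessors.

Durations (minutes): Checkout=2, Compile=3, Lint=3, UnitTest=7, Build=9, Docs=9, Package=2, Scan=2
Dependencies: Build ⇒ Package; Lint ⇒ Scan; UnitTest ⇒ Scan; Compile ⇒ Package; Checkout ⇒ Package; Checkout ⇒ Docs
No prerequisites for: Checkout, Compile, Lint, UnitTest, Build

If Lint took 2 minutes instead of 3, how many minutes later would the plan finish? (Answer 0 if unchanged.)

0

Actual critical path: Checkout→Docs = 2+9 = 11 ⇒ 11 minutes.
Lint has 6 minutes of float (longest path through it is 5).
The critical path is still Checkout→Docs; finish is now 11 minutes.
Change in finish: 11 − 11 = +0 minutes.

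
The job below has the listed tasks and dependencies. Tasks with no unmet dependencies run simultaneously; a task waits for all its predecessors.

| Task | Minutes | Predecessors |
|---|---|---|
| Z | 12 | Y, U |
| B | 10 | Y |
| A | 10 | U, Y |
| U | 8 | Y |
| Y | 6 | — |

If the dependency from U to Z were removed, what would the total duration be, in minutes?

With the dependency in place, Y→U→Z = 6+8+12 = 26 sets the finish at 26 minutes.
Without U→Z, Z's earliest start moves from 14 to 6.
After: Y→U→A = 6+8+10 = 24 → 24 minutes.

24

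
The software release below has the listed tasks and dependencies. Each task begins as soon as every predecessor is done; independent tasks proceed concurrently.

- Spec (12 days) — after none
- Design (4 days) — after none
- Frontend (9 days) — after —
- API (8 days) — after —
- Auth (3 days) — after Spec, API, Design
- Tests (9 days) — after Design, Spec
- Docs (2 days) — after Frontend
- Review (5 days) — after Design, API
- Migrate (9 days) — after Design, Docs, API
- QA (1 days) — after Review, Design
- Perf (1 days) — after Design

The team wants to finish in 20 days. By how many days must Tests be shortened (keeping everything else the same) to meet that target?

1

Current finish: 21 days; target: 20.
Tests is on every critical path, so each day cut from Tests cuts the finish by one (this holds down to a finish of 20).
Need 21 − 20 = 1 day off Tests → Tests becomes 8 days, finish becomes 20.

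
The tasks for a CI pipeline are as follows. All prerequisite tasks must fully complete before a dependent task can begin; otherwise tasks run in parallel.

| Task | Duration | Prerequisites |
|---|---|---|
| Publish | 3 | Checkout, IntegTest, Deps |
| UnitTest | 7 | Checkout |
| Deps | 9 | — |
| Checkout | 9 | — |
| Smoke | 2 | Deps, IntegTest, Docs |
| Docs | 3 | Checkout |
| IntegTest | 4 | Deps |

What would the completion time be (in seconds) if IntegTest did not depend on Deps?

With the dependency in place, Checkout→UnitTest = 9+7 = 16 sets the finish at 16 seconds.
Without Deps→IntegTest, IntegTest's earliest start moves from 9 to 0.
The longest chain is now Checkout→UnitTest = 9+7 = 16, so the plan takes 16 seconds.

16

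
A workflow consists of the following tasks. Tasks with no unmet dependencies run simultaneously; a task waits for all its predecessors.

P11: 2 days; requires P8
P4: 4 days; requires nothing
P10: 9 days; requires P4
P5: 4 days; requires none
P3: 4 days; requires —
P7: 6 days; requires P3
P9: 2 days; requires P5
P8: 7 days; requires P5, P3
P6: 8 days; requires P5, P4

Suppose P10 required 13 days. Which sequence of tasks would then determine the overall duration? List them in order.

Critical path before the change: P4→P10 = 4+9 = 13 giving 13 days.
Since P10 is critical, the +4 change carries straight to that chain (now 17 days).
No other chain overtakes it, so the finish is 17 days.

P4, P10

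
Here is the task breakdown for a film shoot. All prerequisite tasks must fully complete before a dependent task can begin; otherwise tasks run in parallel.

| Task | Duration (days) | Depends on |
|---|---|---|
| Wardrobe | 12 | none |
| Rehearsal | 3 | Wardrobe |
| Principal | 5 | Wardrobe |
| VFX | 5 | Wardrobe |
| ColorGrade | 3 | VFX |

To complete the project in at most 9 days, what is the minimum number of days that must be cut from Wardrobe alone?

11

Current finish: 20 days; target: 9.
Wardrobe is on every critical path, so each day cut from Wardrobe cuts the finish by one (this holds down to a finish of 9).
Need 20 − 9 = 11 days off Wardrobe → Wardrobe becomes 1 day, finish becomes 9.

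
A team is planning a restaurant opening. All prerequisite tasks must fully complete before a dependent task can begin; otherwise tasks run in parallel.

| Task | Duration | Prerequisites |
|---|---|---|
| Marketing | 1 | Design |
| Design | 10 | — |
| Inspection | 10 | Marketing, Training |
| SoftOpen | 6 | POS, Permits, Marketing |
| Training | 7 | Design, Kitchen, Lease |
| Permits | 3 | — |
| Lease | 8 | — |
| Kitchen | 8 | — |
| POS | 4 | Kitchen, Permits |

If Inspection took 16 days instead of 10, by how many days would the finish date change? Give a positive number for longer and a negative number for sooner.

Critical path before the change: Design→Training→Inspection = 10+7+10 = 27 giving 27 days.
Inspection is on the critical path; changing it to 16 makes that path 33 days.
That remains the longest chain; total 33 days.
Change in finish: 33 − 27 = +6 days.

6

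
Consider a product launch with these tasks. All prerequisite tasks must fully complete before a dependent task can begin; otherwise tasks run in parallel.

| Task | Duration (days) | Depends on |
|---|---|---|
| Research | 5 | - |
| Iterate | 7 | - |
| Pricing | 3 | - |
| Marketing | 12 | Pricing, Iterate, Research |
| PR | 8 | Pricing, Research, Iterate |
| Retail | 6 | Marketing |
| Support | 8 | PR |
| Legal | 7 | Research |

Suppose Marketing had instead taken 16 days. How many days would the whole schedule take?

29

The binding path is Iterate→Marketing→Retail = 7+12+6 = 25; finish at 25 days.
Marketing is on the critical path; changing it to 16 makes that path 29 days.
That remains the longest chain; total 29 days.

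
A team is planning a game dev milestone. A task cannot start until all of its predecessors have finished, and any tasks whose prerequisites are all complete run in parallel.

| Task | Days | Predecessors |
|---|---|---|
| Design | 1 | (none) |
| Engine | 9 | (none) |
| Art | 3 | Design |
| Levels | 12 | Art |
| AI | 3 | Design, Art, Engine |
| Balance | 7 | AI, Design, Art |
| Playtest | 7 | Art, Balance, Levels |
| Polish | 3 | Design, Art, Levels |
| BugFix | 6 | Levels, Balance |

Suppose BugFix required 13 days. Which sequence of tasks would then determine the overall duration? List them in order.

The binding path is Engine→AI→Balance→Playtest = 9+3+7+7 = 26; finish at 26 days.
The longest path through BugFix is only 25 days, so BugFix has float 1.
New critical path: Engine→AI→Balance→BugFix = 9+3+7+13 = 32 ⇒ 32 days.

Engine, AI, Balance, BugFix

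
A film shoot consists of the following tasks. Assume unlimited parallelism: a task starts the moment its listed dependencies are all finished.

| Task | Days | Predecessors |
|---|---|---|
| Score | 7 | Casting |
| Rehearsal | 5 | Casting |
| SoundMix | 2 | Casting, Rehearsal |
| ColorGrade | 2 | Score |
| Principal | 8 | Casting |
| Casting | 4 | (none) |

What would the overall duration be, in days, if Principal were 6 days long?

The binding path is Casting→Score→ColorGrade = 4+7+2 = 13; finish at 13 days.
The longest path through Principal is only 12 days, so Principal has float 1.
No other chain overtakes it, so the finish is 13 days.

13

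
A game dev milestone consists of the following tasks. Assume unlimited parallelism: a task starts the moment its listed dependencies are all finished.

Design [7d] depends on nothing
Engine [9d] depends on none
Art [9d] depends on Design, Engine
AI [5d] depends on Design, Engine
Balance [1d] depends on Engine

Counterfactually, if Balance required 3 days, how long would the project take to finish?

Actual critical path: Engine→Art = 9+9 = 18 ⇒ 18 days.
Balance has 8 days of float (longest path through it is 10).
That remains the longest chain; total 18 days.

18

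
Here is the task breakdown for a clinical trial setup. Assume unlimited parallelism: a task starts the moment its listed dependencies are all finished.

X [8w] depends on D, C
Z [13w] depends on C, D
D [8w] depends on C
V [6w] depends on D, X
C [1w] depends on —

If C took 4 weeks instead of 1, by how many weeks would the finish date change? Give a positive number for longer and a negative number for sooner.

3

Critical path before the change: C→D→X→V = 1+8+8+6 = 23 giving 23 weeks.
C is on the critical path; changing it to 4 makes that path 26 weeks.
No other chain overtakes it, so the finish is 26 weeks.
Change in finish: 26 − 23 = +3 weeks.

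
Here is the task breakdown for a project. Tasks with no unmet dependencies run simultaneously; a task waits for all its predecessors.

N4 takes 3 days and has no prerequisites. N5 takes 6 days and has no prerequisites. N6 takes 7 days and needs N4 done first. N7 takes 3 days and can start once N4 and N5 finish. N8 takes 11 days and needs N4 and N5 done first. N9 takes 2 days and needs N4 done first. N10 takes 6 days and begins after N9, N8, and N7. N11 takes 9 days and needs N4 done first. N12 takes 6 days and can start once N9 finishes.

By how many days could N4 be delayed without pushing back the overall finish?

The longest chain is N5→N8→N10 = 6+11+6 = 23; overall finish 23 days.
The longest chain containing N4 totals 20 days.
Float = 23 − 20 = 3.

3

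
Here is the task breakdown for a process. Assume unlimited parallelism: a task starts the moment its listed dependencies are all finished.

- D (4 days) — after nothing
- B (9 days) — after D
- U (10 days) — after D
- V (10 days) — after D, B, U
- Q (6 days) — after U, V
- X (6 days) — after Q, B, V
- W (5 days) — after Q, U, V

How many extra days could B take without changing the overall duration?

The longest chain is D→U→V→Q→X = 4+10+10+6+6 = 36; overall finish 36 days.
The longest chain containing B totals 35 days.
Slack of B = 5 − 4 = 1 day.

1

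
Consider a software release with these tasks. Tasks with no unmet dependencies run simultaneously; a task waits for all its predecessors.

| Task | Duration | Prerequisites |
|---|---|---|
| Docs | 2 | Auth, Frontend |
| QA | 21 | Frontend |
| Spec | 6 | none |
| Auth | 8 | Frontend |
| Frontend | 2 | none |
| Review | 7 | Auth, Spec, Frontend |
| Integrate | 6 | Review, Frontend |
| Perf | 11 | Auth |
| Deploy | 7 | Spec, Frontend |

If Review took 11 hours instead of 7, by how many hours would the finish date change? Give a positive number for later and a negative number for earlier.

4

Actual critical path: Frontend→Auth→Review→Integrate = 2+8+7+6 = 23 ⇒ 23 hours.
Since Review is critical, the +4 change carries straight to that chain (now 27 hours).
No other chain overtakes it, so the finish is 27 hours.
Change in finish: 27 − 23 = +4 hours.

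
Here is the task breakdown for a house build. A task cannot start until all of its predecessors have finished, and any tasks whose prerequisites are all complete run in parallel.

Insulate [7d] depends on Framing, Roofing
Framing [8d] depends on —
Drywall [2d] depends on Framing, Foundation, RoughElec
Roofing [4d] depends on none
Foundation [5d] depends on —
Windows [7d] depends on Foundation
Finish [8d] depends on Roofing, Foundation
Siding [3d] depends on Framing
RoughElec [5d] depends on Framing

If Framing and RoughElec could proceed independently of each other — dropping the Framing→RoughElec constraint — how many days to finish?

15

Original critical path: Framing→RoughElec→Drywall = 8+5+2 = 15 ⇒ 15 days.
Without Framing→RoughElec, RoughElec's earliest start moves from 8 to 0.
New critical path: Framing→Insulate = 8+7 = 15 ⇒ 15 days.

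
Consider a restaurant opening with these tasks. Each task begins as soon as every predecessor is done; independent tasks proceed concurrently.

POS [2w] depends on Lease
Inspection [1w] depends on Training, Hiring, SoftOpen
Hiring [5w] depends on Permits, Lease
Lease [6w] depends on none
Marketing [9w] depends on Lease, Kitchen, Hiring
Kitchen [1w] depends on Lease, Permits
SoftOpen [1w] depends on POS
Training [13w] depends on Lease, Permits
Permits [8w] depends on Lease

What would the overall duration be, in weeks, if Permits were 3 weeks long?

The binding path is Lease→Permits→Hiring→Marketing = 6+8+5+9 = 28; finish at 28 weeks.
Permits is on the critical path; changing it to 3 makes that path 23 weeks.
No other chain overtakes it, so the finish is 23 weeks.

23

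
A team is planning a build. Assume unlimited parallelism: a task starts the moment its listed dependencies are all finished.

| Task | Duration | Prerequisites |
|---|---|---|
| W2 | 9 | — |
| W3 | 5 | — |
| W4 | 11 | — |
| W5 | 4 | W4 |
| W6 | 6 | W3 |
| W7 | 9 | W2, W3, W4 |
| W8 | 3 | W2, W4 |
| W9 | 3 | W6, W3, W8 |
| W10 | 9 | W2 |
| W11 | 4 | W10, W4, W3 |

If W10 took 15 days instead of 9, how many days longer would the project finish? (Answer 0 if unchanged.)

6

Baseline: W2→W10→W11 = 9+9+4 = 22 → 22 days.
W10 is on the critical path; changing it to 15 makes that path 28 days.
That remains the longest chain; total 28 days.
Change in finish: 28 − 22 = +6 days.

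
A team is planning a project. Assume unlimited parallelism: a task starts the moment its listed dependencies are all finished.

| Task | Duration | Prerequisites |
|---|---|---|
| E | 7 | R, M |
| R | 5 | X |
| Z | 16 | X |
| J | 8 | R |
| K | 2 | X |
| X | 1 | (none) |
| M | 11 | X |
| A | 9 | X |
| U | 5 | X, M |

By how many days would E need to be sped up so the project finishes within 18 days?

1

Current finish: 19 days; target: 18.
E is on every critical path, so each day cut from E cuts the finish by one (this holds down to a finish of 17).
Need 19 − 18 = 1 day off E → E becomes 6 days, finish becomes 18.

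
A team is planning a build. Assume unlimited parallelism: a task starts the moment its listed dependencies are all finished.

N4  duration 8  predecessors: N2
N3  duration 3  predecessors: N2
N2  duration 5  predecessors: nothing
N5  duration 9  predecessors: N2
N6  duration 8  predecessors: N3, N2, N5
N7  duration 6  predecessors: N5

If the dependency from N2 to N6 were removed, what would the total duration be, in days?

22

Before: longest chain N2→N5→N6 = 5+9+8 = 22, finish 22.
Dropping N2→N6 doesn't change N6's earliest start (14); another predecessor still binds.
New critical path: N2→N5→N6 = 5+9+8 = 22 ⇒ 22 days.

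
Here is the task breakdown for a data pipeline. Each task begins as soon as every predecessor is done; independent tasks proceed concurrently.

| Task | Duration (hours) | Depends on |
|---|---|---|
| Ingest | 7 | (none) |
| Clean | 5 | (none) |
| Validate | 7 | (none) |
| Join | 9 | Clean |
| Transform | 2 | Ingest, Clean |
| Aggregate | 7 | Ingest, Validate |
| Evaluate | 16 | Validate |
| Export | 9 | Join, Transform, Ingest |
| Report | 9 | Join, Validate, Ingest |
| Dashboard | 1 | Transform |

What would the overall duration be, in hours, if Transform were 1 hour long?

Baseline: Clean→Join→Export = 5+9+9 = 23 → 23 hours.
Transform is off the critical path — its longest chain is 18 hours, giving 5 of slack.
No other chain overtakes it, so the finish is 23 hours.

23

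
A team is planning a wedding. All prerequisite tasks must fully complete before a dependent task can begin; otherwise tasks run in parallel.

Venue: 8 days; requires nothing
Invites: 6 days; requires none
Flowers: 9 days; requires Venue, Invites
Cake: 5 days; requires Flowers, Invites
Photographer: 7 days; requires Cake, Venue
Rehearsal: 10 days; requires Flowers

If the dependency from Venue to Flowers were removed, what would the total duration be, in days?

Original critical path: Venue→Flowers→Cake→Photographer = 8+9+5+7 = 29 ⇒ 29 days.
Without Venue→Flowers, Flowers's earliest start moves from 8 to 6.
New critical path: Invites→Flowers→Cake→Photographer = 6+9+5+7 = 27 ⇒ 27 days.

27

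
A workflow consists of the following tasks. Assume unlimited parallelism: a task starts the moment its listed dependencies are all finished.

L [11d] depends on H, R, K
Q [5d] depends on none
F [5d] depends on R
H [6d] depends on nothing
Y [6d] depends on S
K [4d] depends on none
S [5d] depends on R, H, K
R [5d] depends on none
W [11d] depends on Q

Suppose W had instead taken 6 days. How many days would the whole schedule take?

17

As given, the longest chain is H→L = 6+11 = 17, so the finish is 17 days.
W has 1 day of float (longest path through it is 16).
The critical path is still H→L; finish is now 17 days.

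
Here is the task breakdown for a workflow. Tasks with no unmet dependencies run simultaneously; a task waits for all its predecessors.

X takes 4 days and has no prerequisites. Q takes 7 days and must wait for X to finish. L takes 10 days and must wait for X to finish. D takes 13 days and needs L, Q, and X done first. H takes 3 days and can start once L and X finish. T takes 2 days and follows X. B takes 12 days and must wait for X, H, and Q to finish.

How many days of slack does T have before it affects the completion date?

23

Critical path: X→L→H→B = 4+10+3+12 = 29, so the finish is 29 days.
The longest chain containing T totals 6 days.
So T can slip 29 − 6 = 23 days.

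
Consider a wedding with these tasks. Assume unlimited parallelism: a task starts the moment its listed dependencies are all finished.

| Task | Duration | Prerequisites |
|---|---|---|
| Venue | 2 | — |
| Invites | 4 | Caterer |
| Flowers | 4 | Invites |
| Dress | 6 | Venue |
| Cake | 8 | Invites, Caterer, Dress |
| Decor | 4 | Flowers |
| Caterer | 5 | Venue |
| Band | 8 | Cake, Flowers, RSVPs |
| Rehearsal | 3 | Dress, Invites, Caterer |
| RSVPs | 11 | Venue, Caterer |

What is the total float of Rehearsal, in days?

The longest chain is Venue→Caterer→Invites→Cake→Band = 2+5+4+8+8 = 27; overall finish 27 days.
The longest chain containing Rehearsal totals 14 days.
So Rehearsal can slip 27 − 14 = 13 days.

13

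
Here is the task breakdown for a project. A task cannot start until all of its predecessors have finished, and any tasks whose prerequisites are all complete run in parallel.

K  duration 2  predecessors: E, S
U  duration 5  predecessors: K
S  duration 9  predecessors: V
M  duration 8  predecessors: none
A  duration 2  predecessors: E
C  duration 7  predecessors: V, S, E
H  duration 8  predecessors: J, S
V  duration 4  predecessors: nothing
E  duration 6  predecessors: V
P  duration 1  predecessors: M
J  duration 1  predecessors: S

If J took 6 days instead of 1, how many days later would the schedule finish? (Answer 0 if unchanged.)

Critical path before the change: V→S→J→H = 4+9+1+8 = 22 giving 22 days.
J is on the critical path; changing it to 6 makes that path 27 days.
That remains the longest chain; total 27 days.
Change in finish: 27 − 22 = +5 days.

5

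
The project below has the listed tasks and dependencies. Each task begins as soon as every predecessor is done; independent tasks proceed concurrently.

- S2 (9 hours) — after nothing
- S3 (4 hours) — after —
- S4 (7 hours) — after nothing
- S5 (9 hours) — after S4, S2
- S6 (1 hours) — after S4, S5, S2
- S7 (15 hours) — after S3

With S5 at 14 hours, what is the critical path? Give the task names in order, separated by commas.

S2, S5, S6

Critical path before the change: S2→S5→S6 = 9+9+1 = 19 giving 19 hours.
S5 lies on that path, so at 14 hours the path becomes 24 hours.
That remains the longest chain; total 24 hours.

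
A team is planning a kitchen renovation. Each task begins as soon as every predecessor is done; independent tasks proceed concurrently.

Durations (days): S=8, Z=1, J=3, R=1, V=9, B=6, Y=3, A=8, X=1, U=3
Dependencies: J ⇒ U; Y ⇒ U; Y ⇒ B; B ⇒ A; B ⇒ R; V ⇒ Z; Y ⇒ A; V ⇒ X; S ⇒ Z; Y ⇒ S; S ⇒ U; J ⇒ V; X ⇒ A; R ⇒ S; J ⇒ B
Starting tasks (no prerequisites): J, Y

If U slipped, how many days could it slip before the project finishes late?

J→B→R→S→U = 3+6+1+8+3 = 21 sets the makespan at 21 days.
U finishes as early as 21 and must finish by 21.
So U can slip 21 − 21 = 0 days.

0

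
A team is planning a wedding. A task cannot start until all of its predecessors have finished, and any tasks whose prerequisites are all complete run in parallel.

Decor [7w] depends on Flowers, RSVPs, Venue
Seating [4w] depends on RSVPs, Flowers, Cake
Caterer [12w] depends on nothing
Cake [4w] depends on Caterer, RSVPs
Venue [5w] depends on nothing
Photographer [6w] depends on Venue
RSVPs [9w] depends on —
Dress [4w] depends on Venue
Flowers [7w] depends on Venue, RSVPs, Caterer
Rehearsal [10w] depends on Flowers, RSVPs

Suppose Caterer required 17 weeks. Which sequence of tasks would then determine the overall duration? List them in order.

Baseline: Caterer→Flowers→Rehearsal = 12+7+10 = 29 → 29 weeks.
Since Caterer is critical, the +5 change carries straight to that chain (now 34 weeks).
The critical path is still Caterer→Flowers→Rehearsal; finish is now 34 weeks.

Caterer, Flowers, Rehearsal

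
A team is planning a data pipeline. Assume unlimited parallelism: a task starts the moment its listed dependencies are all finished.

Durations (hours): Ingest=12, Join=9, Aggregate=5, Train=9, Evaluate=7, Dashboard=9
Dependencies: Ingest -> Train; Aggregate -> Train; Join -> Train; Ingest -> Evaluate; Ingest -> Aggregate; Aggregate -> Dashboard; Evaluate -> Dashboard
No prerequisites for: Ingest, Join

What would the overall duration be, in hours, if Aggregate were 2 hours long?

28

As given, the longest chain is Ingest→Evaluate→Dashboard = 12+7+9 = 28, so the finish is 28 hours.
The longest path through Aggregate is only 26 hours, so Aggregate has float 2.
No other chain overtakes it, so the finish is 28 hours.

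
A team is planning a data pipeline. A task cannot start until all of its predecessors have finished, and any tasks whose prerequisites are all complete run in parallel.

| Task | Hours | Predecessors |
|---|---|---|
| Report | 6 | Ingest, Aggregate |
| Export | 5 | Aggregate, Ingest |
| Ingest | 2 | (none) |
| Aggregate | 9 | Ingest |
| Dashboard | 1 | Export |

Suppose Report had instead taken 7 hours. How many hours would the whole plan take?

18

As given, the longest chain is Ingest→Aggregate→Report = 2+9+6 = 17, so the finish is 17 hours.
Report lies on that path, so at 7 hours the path becomes 18 hours.
That remains the longest chain; total 18 hours.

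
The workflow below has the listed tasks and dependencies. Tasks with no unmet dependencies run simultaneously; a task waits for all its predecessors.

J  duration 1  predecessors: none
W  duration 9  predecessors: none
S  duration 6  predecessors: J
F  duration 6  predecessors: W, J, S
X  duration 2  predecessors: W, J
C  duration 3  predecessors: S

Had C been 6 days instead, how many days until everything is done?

The binding path is W→F = 9+6 = 15; finish at 15 days.
The longest path through C is only 10 days, so C has float 5.
No other chain overtakes it, so the finish is 15 days.

15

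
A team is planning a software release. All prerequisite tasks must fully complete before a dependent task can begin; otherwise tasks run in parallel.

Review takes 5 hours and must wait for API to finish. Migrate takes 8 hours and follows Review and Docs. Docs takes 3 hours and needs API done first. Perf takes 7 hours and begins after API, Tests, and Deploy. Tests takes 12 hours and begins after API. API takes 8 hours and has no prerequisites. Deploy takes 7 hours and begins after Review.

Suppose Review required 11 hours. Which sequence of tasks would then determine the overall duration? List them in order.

API, Review, Deploy, Perf

Critical path before the change: API→Review→Deploy→Perf = 8+5+7+7 = 27 giving 27 hours.
Since Review is critical, the +6 change carries straight to that chain (now 33 hours).
No other chain overtakes it, so the finish is 33 hours.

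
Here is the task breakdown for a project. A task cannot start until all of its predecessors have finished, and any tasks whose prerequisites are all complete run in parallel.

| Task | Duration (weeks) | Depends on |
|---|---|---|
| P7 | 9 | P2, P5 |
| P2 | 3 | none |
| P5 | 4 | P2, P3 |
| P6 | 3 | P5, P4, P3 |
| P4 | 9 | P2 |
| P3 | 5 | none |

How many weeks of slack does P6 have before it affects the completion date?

Critical path: P3→P5→P7 = 5+4+9 = 18, so the finish is 18 weeks.
P6 finishes as early as 15 and must finish by 18.
So P6 can slip 18 − 15 = 3 weeks.

3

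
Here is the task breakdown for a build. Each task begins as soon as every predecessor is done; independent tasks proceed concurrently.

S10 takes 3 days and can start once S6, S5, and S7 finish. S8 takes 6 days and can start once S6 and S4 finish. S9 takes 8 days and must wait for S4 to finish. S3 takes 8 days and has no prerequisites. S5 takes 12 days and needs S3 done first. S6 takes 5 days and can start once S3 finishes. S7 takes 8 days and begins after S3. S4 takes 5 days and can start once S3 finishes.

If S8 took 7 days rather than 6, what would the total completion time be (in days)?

Critical path before the change: S3→S5→S10 = 8+12+3 = 23 giving 23 days.
The longest path through S8 is only 19 days, so S8 has float 4.
No other chain overtakes it, so the finish is 23 days.

23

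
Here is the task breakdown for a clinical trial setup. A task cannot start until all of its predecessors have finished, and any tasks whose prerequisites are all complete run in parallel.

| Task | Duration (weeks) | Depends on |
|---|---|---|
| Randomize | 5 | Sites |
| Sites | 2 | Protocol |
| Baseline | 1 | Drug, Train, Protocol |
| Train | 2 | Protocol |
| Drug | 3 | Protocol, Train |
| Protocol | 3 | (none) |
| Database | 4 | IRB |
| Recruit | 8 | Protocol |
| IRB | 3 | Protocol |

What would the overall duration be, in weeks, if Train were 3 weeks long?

Actual critical path: Protocol→Recruit = 3+8 = 11 ⇒ 11 weeks.
Train is off the critical path — its longest chain is 9 weeks, giving 2 of slack.
That remains the longest chain; total 11 weeks.

11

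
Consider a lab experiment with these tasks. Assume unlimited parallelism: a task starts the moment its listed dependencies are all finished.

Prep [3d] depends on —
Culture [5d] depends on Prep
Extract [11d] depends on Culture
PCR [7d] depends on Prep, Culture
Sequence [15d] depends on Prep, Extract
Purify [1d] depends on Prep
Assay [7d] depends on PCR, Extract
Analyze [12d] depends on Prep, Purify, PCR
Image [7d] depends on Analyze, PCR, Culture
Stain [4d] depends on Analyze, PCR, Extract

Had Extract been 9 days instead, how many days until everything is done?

Baseline: Prep→Culture→Extract→Sequence = 3+5+11+15 = 34 → 34 days.
Extract is on the critical path; changing it to 9 makes that path 32 days.
New critical path: Prep→Culture→PCR→Analyze→Image = 3+5+7+12+7 = 34 ⇒ 34 days.

34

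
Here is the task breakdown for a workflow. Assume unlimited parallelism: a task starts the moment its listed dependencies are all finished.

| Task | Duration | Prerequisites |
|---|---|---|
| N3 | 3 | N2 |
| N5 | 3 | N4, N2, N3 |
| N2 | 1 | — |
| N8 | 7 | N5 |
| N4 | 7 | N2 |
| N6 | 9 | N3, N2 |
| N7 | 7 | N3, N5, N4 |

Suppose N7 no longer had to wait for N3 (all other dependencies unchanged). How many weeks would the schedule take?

18

Before: longest chain N2→N4→N5→N7 = 1+7+3+7 = 18, finish 18.
Dropping N3→N7 doesn't change N7's earliest start (11); another predecessor still binds.
The longest chain is now N2→N4→N5→N7 = 1+7+3+7 = 18, so the schedule takes 18 weeks.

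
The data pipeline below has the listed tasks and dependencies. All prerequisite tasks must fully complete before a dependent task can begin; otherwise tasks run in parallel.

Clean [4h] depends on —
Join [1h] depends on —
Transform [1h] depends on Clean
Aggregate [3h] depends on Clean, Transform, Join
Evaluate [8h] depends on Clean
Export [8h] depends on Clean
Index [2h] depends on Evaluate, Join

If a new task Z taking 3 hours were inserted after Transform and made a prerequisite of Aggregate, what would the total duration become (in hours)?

14

Originally the job takes 14 hours.
With Z inserted, Aggregate now waits for max(Clean, Transform, Join, Z).
New critical path: Clean→Evaluate→Index = 4+8+2 = 14 ⇒ 14 hours.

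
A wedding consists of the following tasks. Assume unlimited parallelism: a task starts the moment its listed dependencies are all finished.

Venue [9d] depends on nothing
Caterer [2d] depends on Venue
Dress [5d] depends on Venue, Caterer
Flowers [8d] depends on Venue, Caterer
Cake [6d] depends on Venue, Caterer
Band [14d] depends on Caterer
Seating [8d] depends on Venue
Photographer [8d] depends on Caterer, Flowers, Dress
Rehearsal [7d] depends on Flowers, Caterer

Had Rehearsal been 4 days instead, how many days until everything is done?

27

Actual critical path: Venue→Caterer→Flowers→Photographer = 9+2+8+8 = 27 ⇒ 27 days.
Rehearsal is off the critical path — its longest chain is 26 days, giving 1 of slack.
The critical path is still Venue→Caterer→Flowers→Photographer; finish is now 27 days.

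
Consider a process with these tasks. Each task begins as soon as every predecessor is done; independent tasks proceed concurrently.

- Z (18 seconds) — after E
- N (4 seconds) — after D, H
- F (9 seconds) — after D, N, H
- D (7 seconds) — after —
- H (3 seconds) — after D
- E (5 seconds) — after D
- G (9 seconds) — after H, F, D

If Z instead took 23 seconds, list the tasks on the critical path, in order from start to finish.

As given, the longest chain is D→H→N→F→G = 7+3+4+9+9 = 32, so the finish is 32 seconds.
The longest path through Z is only 30 seconds, so Z has float 2.
The binding chain switches to D→E→Z = 7+5+23 = 35; finish 35 seconds.

D, E, Z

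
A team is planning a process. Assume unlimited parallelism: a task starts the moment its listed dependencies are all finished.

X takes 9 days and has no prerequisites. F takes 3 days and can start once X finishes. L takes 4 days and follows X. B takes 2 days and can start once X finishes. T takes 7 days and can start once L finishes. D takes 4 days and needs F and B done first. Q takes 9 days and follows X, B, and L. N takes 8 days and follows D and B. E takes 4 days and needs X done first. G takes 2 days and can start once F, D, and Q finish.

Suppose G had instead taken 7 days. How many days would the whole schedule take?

29

The binding path is X→L→Q→G = 9+4+9+2 = 24; finish at 24 days.
G lies on that path, so at 7 days the path becomes 29 days.
No other chain overtakes it, so the finish is 29 days.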